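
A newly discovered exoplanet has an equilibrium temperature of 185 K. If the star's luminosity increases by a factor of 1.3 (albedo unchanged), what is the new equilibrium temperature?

T_eq ∝ L^(1/4) · d^(−1/2).
T′ = 185 × 1.3^(1/4) = 198 K.

T_eq ≈ 198 K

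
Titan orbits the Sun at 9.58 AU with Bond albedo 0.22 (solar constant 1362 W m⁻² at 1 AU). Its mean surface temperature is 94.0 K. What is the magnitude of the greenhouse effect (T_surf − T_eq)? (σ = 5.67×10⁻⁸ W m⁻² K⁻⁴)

S = 1362/9.58² = 14.84 W m⁻².
T_eq = [S(1−A)/(4σ)]^(1/4) = [14.84×0.78/(4×5.67×10⁻⁸)]^(1/4) = 84.5 K.
ΔT = T_surf − T_eq = 94 − 84.5.

ΔT ≈ 9.5 K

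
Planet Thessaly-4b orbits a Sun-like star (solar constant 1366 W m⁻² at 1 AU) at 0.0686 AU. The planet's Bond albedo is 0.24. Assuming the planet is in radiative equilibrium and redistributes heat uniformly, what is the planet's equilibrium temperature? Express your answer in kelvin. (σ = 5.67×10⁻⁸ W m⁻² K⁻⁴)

Flux at 0.0686 AU: S = 1366/0.0686² = 2.90×10⁵ W m⁻².
Energy balance: absorbed = emitted ⇒ πR²·S(1−A) = 4πR²·σT_eq⁴, so T_eq⁴ = S(1−A)/(4σ).
T_eq = [2.90×10⁵ × 0.76 / (4 × 5.67×10⁻⁸)]^(1/4) = (9.73×10¹¹)^(1/4) = 993 K.

T_eq ≈ 993 K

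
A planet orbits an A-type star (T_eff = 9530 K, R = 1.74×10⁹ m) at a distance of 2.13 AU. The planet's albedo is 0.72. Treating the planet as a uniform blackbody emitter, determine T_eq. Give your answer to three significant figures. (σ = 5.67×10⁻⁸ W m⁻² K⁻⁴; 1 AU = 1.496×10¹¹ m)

d = 2.13 AU = 3.19×10¹¹ m.
L = 4πR_⋆²σT_⋆⁴ = 4π(1.74×10⁹)² × 5.67×10⁻⁸ × (9530)⁴ = 1.78×10²⁸ W.
S = L/(4πd²) = 1.39×10⁴ W m⁻².
Energy balance: absorbed = emitted ⇒ πR²·S(1−A) = 4πR²·σT_eq⁴, so T_eq⁴ = S(1−A)/(4σ).
T_eq = [1.39×10⁴ × 0.28 / (4 × 5.67×10⁻⁸)]^(1/4) = (1.72×10¹⁰)^(1/4) = 362 K.

T_eq ≈ 362 K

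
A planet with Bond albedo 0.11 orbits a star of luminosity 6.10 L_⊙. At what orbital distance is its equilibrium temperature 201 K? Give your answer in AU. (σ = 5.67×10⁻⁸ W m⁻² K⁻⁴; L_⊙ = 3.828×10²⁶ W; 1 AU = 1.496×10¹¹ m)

d ≈ 4.47 AU

L = 6.10 × 3.828×10²⁶ = 2.34×10²⁷ W.
From T_eq⁴ = L(1−A)/(16πσd²): d = √[L(1−A)/(16πσT_eq⁴)].
d = √[2.34×10²⁷ × 0.89 / (16π × 5.67×10⁻⁸ × (201)⁴)] = 6.68×10¹¹ m = 4.47 AU.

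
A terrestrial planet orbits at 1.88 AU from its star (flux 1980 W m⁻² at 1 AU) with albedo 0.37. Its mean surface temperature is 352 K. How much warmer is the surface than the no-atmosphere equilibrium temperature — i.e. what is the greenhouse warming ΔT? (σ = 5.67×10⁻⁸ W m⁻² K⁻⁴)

ΔT ≈ 153.4 K

S = 1980/1.88² = 560.2 W m⁻².
T_eq = [S(1−A)/(4σ)]^(1/4) = [560.2×0.63/(4×5.67×10⁻⁸)]^(1/4) = 198.6 K.
ΔT = T_surf − T_eq = 352 − 198.6.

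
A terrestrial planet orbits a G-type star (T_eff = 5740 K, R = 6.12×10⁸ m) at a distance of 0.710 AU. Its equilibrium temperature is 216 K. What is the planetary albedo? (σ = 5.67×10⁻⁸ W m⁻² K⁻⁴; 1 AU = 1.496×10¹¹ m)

A ≈ 0.76

d = 0.710 AU = 1.06×10¹¹ m.
L = 4πR_⋆²σT_⋆⁴ = 4π(6.12×10⁸)² × 5.67×10⁻⁸ × (5740)⁴ = 2.90×10²⁶ W.
S = L/(4πd²) = 2040 W m⁻².
From T_eq⁴ = S(1−A)/(4σ): 1−A = 4σT_eq⁴/S.
1−A = 4 × 5.67×10⁻⁸ × (216)⁴ / 2040 = 0.242.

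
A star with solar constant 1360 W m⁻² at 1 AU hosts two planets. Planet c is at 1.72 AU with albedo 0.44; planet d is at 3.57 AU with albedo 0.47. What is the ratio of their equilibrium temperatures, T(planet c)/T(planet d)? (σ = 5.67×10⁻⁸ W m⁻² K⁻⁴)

T₁/T₂ ≈ 1.461

T_eq = [S₀(1−A)/(4σd²)]^(1/4), so T ∝ (1−A)^(1/4) / √d.
T₁ = [1360×0.56/(4×5.67×10⁻⁸×1.72²)]^(1/4) = 183.55 K.
T₂ = [1360×0.53/(4×5.67×10⁻⁸×3.57²)]^(1/4) = 125.66 K.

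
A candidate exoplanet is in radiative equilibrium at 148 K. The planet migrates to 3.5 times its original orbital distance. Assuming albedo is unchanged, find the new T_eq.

T_eq ≈ 79.1 K

T_eq ∝ L^(1/4) · d^(−1/2).
T′ = 148 / 3.5^(1/2) = 79.1 K.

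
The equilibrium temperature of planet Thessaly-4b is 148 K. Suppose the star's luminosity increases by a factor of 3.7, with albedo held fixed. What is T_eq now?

T_eq ∝ L^(1/4) · d^(−1/2).
T′ = 148 × 3.7^(1/4) = 205 K.

T_eq ≈ 205 K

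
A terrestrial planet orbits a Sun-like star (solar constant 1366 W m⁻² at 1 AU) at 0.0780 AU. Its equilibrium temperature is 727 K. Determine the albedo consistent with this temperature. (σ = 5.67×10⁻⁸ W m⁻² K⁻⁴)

Flux at 0.0780 AU: S = 1366/0.0780² = 2.25×10⁵ W m⁻².
From T_eq⁴ = S(1−A)/(4σ): 1−A = 4σT_eq⁴/S.
1−A = 4 × 5.67×10⁻⁸ × (727)⁴ / 2.25×10⁵ = 0.282.

A ≈ 0.72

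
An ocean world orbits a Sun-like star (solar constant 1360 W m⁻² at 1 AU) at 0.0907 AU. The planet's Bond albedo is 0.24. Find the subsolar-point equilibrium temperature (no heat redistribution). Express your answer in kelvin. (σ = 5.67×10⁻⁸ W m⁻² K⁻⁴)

Flux at 0.0907 AU: S = 1360/0.0907² = 1.65×10⁵ W m⁻².
At the subsolar point the surface absorbs S(1−A) and emits σT⁴ per unit area — no factor of 4, since only the local patch is in balance.
T = [1.65×10⁵ × 0.76 / 5.67×10⁻⁸]^(1/4) = (2.22×10¹²)^(1/4) = 1220 K.

T_ss ≈ 1220 K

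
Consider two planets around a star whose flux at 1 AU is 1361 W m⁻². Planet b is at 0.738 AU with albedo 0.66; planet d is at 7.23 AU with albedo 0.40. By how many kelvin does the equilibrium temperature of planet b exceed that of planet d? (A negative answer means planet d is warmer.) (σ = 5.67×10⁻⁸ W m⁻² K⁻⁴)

T_eq = [S₀(1−A)/(4σd²)]^(1/4), so T ∝ (1−A)^(1/4) / √d.
T₁ = [1361×0.34/(4×5.67×10⁻⁸×0.738²)]^(1/4) = 247.40 K.
T₂ = [1361×0.60/(4×5.67×10⁻⁸×7.23²)]^(1/4) = 91.10 K.

ΔT ≈ 156.3 K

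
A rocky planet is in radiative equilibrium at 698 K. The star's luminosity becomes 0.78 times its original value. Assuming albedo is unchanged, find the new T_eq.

T_eq ∝ L^(1/4) · d^(−1/2).
T′ = 698 × 0.78^(1/4) = 656 K.

T_eq ≈ 656 K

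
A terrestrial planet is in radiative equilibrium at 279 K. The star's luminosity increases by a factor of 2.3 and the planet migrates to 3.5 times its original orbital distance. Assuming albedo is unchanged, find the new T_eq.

T_eq ≈ 184 K

T_eq ∝ L^(1/4) · d^(−1/2).
T′ = 279 × 2.3^(1/4) / 3.5^(1/2) = 184 K.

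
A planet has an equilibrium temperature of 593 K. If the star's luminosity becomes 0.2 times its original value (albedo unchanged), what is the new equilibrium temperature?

T_eq ≈ 397 K

T_eq ∝ L^(1/4) · d^(−1/2).
T′ = 593 × 0.2^(1/4) = 397 K.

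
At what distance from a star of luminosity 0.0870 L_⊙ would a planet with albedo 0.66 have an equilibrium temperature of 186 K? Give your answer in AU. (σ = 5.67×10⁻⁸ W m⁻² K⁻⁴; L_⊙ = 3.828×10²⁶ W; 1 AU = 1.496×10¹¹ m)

d ≈ 0.385 AU

L = 0.0870 × 3.828×10²⁶ = 3.33×10²⁵ W.
From T_eq⁴ = L(1−A)/(16πσd²): d = √[L(1−A)/(16πσT_eq⁴)].
d = √[3.33×10²⁵ × 0.34 / (16π × 5.67×10⁻⁸ × (186)⁴)] = 5.76×10¹⁰ m = 0.385 AU.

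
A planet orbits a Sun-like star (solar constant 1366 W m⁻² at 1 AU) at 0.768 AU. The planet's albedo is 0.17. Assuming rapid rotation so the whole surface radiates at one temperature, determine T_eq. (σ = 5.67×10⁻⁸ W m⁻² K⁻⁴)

T_eq ≈ 303 K

Flux at 0.768 AU: S = 1366/0.768² = 2320 W m⁻².
Energy balance: absorbed = emitted ⇒ πR²·S(1−A) = 4πR²·σT_eq⁴, so T_eq⁴ = S(1−A)/(4σ).
T_eq = [2320 × 0.83 / (4 × 5.67×10⁻⁸)]^(1/4) = (8.48×10⁹)^(1/4) = 303 K.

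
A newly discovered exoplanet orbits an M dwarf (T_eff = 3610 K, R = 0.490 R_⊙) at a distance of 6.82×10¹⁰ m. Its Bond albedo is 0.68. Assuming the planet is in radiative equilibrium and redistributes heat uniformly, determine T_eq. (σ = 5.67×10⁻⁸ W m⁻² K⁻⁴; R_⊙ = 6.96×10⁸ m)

T_eq ≈ 136 K

R_⋆ = 0.490 × 6.96×10⁸ = 3.41×10⁸ m.
L = 4πR_⋆²σT_⋆⁴ = 4π(3.41×10⁸)² × 5.67×10⁻⁸ × (3610)⁴ = 1.41×10²⁵ W.
S = L/(4πd²) = 241 W m⁻².
Energy balance: absorbed = emitted ⇒ πR²·S(1−A) = 4πR²·σT_eq⁴, so T_eq⁴ = S(1−A)/(4σ).
T_eq = [241 × 0.32 / (4 × 5.67×10⁻⁸)]^(1/4) = (3.40×10⁸)^(1/4) = 136 K.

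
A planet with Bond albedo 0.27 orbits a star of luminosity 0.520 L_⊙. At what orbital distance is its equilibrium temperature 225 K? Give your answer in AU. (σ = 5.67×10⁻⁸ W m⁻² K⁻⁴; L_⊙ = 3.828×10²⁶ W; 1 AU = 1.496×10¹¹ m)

L = 0.520 × 3.828×10²⁶ = 1.99×10²⁶ W.
From T_eq⁴ = L(1−A)/(16πσd²): d = √[L(1−A)/(16πσT_eq⁴)].
d = √[1.99×10²⁶ × 0.73 / (16π × 5.67×10⁻⁸ × (225)⁴)] = 1.41×10¹¹ m = 0.943 AU.

d ≈ 0.943 AU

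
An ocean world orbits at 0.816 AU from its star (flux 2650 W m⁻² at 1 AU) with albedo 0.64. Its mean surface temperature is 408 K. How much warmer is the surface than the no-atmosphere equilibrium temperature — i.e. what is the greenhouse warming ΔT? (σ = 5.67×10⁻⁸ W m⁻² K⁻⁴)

S = 2650/0.816² = 3980 W m⁻².
T_eq = [S(1−A)/(4σ)]^(1/4) = [3980×0.36/(4×5.67×10⁻⁸)]^(1/4) = 281.9 K.
ΔT = T_surf − T_eq = 408 − 281.9.

ΔT ≈ 126.1 K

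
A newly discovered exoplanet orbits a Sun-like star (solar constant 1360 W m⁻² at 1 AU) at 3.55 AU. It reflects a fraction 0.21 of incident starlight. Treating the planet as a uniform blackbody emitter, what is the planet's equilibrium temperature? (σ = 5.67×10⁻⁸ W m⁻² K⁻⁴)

Flux at 3.55 AU: S = 1360/3.55² = 108 W m⁻².
Energy balance: absorbed = emitted ⇒ πR²·S(1−A) = 4πR²·σT_eq⁴, so T_eq⁴ = S(1−A)/(4σ).
T_eq = [108 × 0.79 / (4 × 5.67×10⁻⁸)]^(1/4) = (3.76×10⁸)^(1/4) = 139 K.

T_eq ≈ 139 K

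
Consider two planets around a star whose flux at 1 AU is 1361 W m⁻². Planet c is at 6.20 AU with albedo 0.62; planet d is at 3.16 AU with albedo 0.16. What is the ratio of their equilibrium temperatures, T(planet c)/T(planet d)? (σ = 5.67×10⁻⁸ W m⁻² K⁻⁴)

T₁/T₂ ≈ 0.585

T_eq = [S₀(1−A)/(4σd²)]^(1/4), so T ∝ (1−A)^(1/4) / √d.
T₁ = [1361×0.38/(4×5.67×10⁻⁸×6.20²)]^(1/4) = 87.76 K.
T₂ = [1361×0.84/(4×5.67×10⁻⁸×3.16²)]^(1/4) = 149.89 K.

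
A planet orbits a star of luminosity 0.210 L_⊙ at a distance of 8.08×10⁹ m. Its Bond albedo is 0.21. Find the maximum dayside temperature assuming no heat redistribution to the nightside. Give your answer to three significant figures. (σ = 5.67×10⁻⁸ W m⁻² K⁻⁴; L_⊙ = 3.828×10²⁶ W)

T_ss ≈ 1080 K

L = 0.210 × 3.828×10²⁶ = 8.04×10²⁵ W.
Flux: S = L/(4πd²) = 8.04×10²⁵/(4π×(8.08×10⁹)²) = 9.80×10⁴ W m⁻².
With no redistribution each surface element balances locally: S(1−A) = σT⁴.
T = [9.80×10⁴ × 0.79 / 5.67×10⁻⁸]^(1/4) = (1.37×10¹²)^(1/4) = 1080 K.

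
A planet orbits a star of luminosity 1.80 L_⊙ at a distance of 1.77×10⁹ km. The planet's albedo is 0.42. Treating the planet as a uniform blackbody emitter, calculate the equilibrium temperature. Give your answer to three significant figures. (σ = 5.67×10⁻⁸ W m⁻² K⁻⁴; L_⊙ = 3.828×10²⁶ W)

d = 1.77×10⁹ km = 1.77×10¹² m.
L = 1.80 × 3.828×10²⁶ = 6.89×10²⁶ W.
Flux: S = L/(4πd²) = 6.89×10²⁶/(4π×(1.77×10¹²)²) = 17.5 W m⁻².
Energy balance: absorbed = emitted ⇒ πR²·S(1−A) = 4πR²·σT_eq⁴, so T_eq⁴ = S(1−A)/(4σ).
T_eq = [17.5 × 0.58 / (4 × 5.67×10⁻⁸)]^(1/4) = (4.48×10⁷)^(1/4) = 81.8 K.

T_eq ≈ 81.8 K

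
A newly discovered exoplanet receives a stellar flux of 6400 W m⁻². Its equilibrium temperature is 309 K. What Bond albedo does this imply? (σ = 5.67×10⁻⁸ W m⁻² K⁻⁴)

A ≈ 0.68

From T_eq⁴ = S(1−A)/(4σ): 1−A = 4σT_eq⁴/S.
1−A = 4 × 5.67×10⁻⁸ × (309)⁴ / 6400 = 0.323.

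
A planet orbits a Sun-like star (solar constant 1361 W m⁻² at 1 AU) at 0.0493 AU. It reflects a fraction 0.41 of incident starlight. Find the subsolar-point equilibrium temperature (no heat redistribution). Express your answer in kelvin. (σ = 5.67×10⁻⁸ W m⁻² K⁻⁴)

T_ss ≈ 1550 K

Flux at 0.0493 AU: S = 1361/0.0493² = 5.60×10⁵ W m⁻².
At the subsolar point the surface absorbs S(1−A) and emits σT⁴ per unit area — no factor of 4, since only the local patch is in balance.
T = [5.60×10⁵ × 0.59 / 5.67×10⁻⁸]^(1/4) = (5.83×10¹²)^(1/4) = 1550 K.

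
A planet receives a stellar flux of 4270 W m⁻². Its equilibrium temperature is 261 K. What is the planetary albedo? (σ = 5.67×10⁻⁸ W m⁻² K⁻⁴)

From T_eq⁴ = S(1−A)/(4σ): 1−A = 4σT_eq⁴/S.
1−A = 4 × 5.67×10⁻⁸ × (261)⁴ / 4270 = 0.246.

A ≈ 0.75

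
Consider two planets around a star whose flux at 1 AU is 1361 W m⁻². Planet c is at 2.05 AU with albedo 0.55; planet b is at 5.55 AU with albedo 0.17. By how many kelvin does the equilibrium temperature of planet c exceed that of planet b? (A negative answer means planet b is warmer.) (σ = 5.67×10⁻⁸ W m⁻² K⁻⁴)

T_eq = [S₀(1−A)/(4σd²)]^(1/4), so T ∝ (1−A)^(1/4) / √d.
T₁ = [1361×0.45/(4×5.67×10⁻⁸×2.05²)]^(1/4) = 159.21 K.
T₂ = [1361×0.83/(4×5.67×10⁻⁸×5.55²)]^(1/4) = 112.77 K.

ΔT ≈ 46.4 K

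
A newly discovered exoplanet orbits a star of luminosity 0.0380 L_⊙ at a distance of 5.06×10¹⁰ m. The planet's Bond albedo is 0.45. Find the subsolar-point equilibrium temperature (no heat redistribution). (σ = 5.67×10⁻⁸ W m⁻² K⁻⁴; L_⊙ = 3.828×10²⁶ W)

L = 0.0380 × 3.828×10²⁶ = 1.45×10²⁵ W.
Flux: S = L/(4πd²) = 1.45×10²⁵/(4π×(5.06×10¹⁰)²) = 452 W m⁻².
At the subsolar point the surface absorbs S(1−A) and emits σT⁴ per unit area — no factor of 4, since only the local patch is in balance.
T = [452 × 0.55 / 5.67×10⁻⁸]^(1/4) = (4.39×10⁹)^(1/4) = 257 K.

T_ss ≈ 257 K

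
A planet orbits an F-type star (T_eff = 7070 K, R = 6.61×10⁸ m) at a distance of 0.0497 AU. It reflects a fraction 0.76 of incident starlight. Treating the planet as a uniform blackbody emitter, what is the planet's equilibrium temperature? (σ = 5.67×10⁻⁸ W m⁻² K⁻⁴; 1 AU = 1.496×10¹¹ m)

d = 0.0497 AU = 7.44×10⁹ m.
L = 4πR_⋆²σT_⋆⁴ = 4π(6.61×10⁸)² × 5.67×10⁻⁸ × (7070)⁴ = 7.78×10²⁶ W.
S = L/(4πd²) = 1.12×10⁶ W m⁻².
Energy balance: absorbed = emitted ⇒ πR²·S(1−A) = 4πR²·σT_eq⁴, so T_eq⁴ = S(1−A)/(4σ).
T_eq = [1.12×10⁶ × 0.24 / (4 × 5.67×10⁻⁸)]^(1/4) = (1.18×10¹²)^(1/4) = 1040 K.

T_eq ≈ 1040 K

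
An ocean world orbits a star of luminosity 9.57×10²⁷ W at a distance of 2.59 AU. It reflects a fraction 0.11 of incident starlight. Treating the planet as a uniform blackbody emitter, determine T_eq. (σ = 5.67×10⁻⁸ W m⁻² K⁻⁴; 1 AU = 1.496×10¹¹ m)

T_eq ≈ 376 K

d = 2.59 AU = 3.87×10¹¹ m.
Flux: S = L/(4πd²) = 9.57×10²⁷/(4π×(3.87×10¹¹)²) = 5070 W m⁻².
Energy balance: absorbed = emitted ⇒ πR²·S(1−A) = 4πR²·σT_eq⁴, so T_eq⁴ = S(1−A)/(4σ).
T_eq = [5070 × 0.89 / (4 × 5.67×10⁻⁸)]^(1/4) = (1.99×10¹⁰)^(1/4) = 376 K.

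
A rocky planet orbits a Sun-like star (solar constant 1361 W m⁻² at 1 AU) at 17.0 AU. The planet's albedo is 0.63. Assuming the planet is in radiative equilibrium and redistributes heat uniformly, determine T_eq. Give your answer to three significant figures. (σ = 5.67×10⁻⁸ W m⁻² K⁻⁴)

T_eq ≈ 52.6 K

Flux at 17.0 AU: S = 1361/17.0² = 4.71 W m⁻².
Energy balance: absorbed = emitted ⇒ πR²·S(1−A) = 4πR²·σT_eq⁴, so T_eq⁴ = S(1−A)/(4σ).
T_eq = [4.71 × 0.37 / (4 × 5.67×10⁻⁸)]^(1/4) = (7.68×10⁶)^(1/4) = 52.6 K.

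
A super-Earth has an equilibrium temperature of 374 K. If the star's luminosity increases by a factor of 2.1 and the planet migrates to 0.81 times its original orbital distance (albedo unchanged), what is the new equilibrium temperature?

T_eq ≈ 500 K

T_eq ∝ L^(1/4) · d^(−1/2).
T′ = 374 × 2.1^(1/4) / 0.81^(1/2) = 500 K.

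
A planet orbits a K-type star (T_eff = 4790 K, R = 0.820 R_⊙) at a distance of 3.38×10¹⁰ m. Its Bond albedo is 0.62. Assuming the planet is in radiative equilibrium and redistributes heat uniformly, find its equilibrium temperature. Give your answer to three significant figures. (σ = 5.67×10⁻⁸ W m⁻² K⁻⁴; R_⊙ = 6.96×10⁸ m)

R_⋆ = 0.820 × 6.96×10⁸ = 5.71×10⁸ m.
L = 4πR_⋆²σT_⋆⁴ = 4π(5.71×10⁸)² × 5.67×10⁻⁸ × (4790)⁴ = 1.22×10²⁶ W.
S = L/(4πd²) = 8510 W m⁻².
Energy balance: absorbed = emitted ⇒ πR²·S(1−A) = 4πR²·σT_eq⁴, so T_eq⁴ = S(1−A)/(4σ).
T_eq = [8510 × 0.38 / (4 × 5.67×10⁻⁸)]^(1/4) = (1.43×10¹⁰)^(1/4) = 346 K.

T_eq ≈ 346 K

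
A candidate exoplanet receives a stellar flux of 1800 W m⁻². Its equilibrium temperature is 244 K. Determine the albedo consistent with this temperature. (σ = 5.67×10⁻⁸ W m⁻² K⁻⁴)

A ≈ 0.55

From T_eq⁴ = S(1−A)/(4σ): 1−A = 4σT_eq⁴/S.
1−A = 4 × 5.67×10⁻⁸ × (244)⁴ / 1800 = 0.447.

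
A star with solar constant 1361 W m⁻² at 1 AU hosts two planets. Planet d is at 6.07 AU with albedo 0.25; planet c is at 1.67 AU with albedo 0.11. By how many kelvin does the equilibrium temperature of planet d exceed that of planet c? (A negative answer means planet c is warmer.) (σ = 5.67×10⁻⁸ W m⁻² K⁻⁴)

T_eq = [S₀(1−A)/(4σd²)]^(1/4), so T ∝ (1−A)^(1/4) / √d.
T₁ = [1361×0.75/(4×5.67×10⁻⁸×6.07²)]^(1/4) = 105.13 K.
T₂ = [1361×0.89/(4×5.67×10⁻⁸×1.67²)]^(1/4) = 209.19 K.

ΔT ≈ -104.1 K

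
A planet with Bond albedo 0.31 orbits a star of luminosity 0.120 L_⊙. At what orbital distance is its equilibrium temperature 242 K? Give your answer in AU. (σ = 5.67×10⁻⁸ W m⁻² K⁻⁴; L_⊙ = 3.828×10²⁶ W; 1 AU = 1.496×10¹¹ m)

L = 0.120 × 3.828×10²⁶ = 4.59×10²⁵ W.
From T_eq⁴ = L(1−A)/(16πσd²): d = √[L(1−A)/(16πσT_eq⁴)].
d = √[4.59×10²⁵ × 0.69 / (16π × 5.67×10⁻⁸ × (242)⁴)] = 5.69×10¹⁰ m = 0.381 AU.

d ≈ 0.381 AU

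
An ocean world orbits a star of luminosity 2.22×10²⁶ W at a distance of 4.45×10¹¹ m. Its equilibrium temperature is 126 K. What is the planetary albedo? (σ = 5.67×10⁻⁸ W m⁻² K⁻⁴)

Flux: S = L/(4πd²) = 2.22×10²⁶/(4π×(4.45×10¹¹)²) = 89.2 W m⁻².
From T_eq⁴ = S(1−A)/(4σ): 1−A = 4σT_eq⁴/S.
1−A = 4 × 5.67×10⁻⁸ × (126)⁴ / 89.2 = 0.641.

A ≈ 0.36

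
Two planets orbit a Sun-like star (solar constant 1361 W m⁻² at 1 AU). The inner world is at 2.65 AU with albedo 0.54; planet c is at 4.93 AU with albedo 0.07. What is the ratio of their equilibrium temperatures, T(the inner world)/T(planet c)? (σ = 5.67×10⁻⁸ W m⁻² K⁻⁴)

T_eq = [S₀(1−A)/(4σd²)]^(1/4), so T ∝ (1−A)^(1/4) / √d.
T₁ = [1361×0.46/(4×5.67×10⁻⁸×2.65²)]^(1/4) = 140.81 K.
T₂ = [1361×0.93/(4×5.67×10⁻⁸×4.93²)]^(1/4) = 123.10 K.

T₁/T₂ ≈ 1.144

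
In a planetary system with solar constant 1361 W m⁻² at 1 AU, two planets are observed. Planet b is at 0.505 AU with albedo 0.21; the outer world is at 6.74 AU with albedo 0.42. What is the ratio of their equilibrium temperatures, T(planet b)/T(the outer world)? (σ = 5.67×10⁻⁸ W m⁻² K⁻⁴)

T₁/T₂ ≈ 3.947

T_eq = [S₀(1−A)/(4σd²)]^(1/4), so T ∝ (1−A)^(1/4) / √d.
T₁ = [1361×0.79/(4×5.67×10⁻⁸×0.505²)]^(1/4) = 369.25 K.
T₂ = [1361×0.58/(4×5.67×10⁻⁸×6.74²)]^(1/4) = 93.56 K.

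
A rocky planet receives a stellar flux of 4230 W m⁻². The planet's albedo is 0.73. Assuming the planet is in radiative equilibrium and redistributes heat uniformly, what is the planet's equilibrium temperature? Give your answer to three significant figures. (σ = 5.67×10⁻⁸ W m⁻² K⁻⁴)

Energy balance: absorbed = emitted ⇒ πR²·S(1−A) = 4πR²·σT_eq⁴, so T_eq⁴ = S(1−A)/(4σ).
T_eq = [4230 × 0.27 / (4 × 5.67×10⁻⁸)]^(1/4) = (5.04×10⁹)^(1/4) = 266 K.

T_eq ≈ 266 K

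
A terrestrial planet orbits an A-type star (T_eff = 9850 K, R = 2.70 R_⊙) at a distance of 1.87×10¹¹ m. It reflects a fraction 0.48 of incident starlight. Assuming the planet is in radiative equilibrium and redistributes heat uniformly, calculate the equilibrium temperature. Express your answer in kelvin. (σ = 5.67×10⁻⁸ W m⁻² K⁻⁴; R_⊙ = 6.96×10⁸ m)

T_eq ≈ 593 K

R_⋆ = 2.70 × 6.96×10⁸ = 1.88×10⁹ m.
L = 4πR_⋆²σT_⋆⁴ = 4π(1.88×10⁹)² × 5.67×10⁻⁸ × (9850)⁴ = 2.37×10²⁸ W.
S = L/(4πd²) = 5.39×10⁴ W m⁻².
Energy balance: absorbed = emitted ⇒ πR²·S(1−A) = 4πR²·σT_eq⁴, so T_eq⁴ = S(1−A)/(4σ).
T_eq = [5.39×10⁴ × 0.52 / (4 × 5.67×10⁻⁸)]^(1/4) = (1.24×10¹¹)^(1/4) = 593 K.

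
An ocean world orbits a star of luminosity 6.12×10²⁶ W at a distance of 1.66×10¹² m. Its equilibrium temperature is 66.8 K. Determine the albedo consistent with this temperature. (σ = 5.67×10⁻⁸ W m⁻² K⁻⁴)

Flux: S = L/(4πd²) = 6.12×10²⁶/(4π×(1.66×10¹²)²) = 17.7 W m⁻².
From T_eq⁴ = S(1−A)/(4σ): 1−A = 4σT_eq⁴/S.
1−A = 4 × 5.67×10⁻⁸ × (66.8)⁴ / 17.7 = 0.256.

A ≈ 0.74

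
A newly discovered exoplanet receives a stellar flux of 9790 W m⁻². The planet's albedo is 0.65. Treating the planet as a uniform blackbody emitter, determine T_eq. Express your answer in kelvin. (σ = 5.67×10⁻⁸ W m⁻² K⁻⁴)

Energy balance: absorbed = emitted ⇒ πR²·S(1−A) = 4πR²·σT_eq⁴, so T_eq⁴ = S(1−A)/(4σ).
T_eq = [9790 × 0.35 / (4 × 5.67×10⁻⁸)]^(1/4) = (1.51×10¹⁰)^(1/4) = 351 K.

T_eq ≈ 351 K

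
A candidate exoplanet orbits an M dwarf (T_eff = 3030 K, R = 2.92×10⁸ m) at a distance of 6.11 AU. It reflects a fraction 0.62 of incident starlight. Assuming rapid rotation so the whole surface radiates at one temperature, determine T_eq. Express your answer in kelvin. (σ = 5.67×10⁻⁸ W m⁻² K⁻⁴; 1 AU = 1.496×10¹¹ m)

T_eq ≈ 30.1 K

d = 6.11 AU = 9.14×10¹¹ m.
L = 4πR_⋆²σT_⋆⁴ = 4π(2.92×10⁸)² × 5.67×10⁻⁸ × (3030)⁴ = 5.12×10²⁴ W.
S = L/(4πd²) = 0.488 W m⁻².
Energy balance: absorbed = emitted ⇒ πR²·S(1−A) = 4πR²·σT_eq⁴, so T_eq⁴ = S(1−A)/(4σ).
T_eq = [0.488 × 0.38 / (4 × 5.67×10⁻⁸)]^(1/4) = (8.17×10⁵)^(1/4) = 30.1 K.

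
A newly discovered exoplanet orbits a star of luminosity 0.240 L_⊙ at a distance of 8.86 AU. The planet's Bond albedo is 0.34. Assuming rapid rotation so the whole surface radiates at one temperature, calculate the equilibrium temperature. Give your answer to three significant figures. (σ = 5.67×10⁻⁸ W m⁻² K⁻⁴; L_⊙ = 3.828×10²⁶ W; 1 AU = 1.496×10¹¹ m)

d = 8.86 AU = 1.33×10¹² m.
L = 0.240 × 3.828×10²⁶ = 9.19×10²⁵ W.
Flux: S = L/(4πd²) = 9.19×10²⁵/(4π×(1.33×10¹²)²) = 4.16 W m⁻².
Energy balance: absorbed = emitted ⇒ πR²·S(1−A) = 4πR²·σT_eq⁴, so T_eq⁴ = S(1−A)/(4σ).
T_eq = [4.16 × 0.66 / (4 × 5.67×10⁻⁸)]^(1/4) = (1.21×10⁷)^(1/4) = 59.0 K.

T_eq ≈ 59.0 K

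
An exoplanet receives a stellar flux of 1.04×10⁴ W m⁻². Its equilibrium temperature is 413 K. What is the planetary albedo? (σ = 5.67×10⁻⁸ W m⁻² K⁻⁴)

A ≈ 0.37

From T_eq⁴ = S(1−A)/(4σ): 1−A = 4σT_eq⁴/S.
1−A = 4 × 5.67×10⁻⁸ × (413)⁴ / 1.04×10⁴ = 0.634.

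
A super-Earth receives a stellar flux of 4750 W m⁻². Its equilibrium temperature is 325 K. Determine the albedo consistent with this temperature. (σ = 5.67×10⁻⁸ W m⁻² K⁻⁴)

A ≈ 0.47

From T_eq⁴ = S(1−A)/(4σ): 1−A = 4σT_eq⁴/S.
1−A = 4 × 5.67×10⁻⁸ × (325)⁴ / 4750 = 0.533.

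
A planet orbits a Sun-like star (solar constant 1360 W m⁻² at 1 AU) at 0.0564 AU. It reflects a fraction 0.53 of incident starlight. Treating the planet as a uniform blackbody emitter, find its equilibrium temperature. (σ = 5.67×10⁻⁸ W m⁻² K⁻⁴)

T_eq ≈ 970 K

Flux at 0.0564 AU: S = 1360/0.0564² = 4.28×10⁵ W m⁻².
Energy balance: absorbed = emitted ⇒ πR²·S(1−A) = 4πR²·σT_eq⁴, so T_eq⁴ = S(1−A)/(4σ).
T_eq = [4.28×10⁵ × 0.47 / (4 × 5.67×10⁻⁸)]^(1/4) = (8.86×10¹¹)^(1/4) = 970 K.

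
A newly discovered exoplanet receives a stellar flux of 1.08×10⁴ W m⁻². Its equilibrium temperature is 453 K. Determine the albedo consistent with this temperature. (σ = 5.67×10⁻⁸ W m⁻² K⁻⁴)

From T_eq⁴ = S(1−A)/(4σ): 1−A = 4σT_eq⁴/S.
1−A = 4 × 5.67×10⁻⁸ × (453)⁴ / 1.08×10⁴ = 0.884.

A ≈ 0.12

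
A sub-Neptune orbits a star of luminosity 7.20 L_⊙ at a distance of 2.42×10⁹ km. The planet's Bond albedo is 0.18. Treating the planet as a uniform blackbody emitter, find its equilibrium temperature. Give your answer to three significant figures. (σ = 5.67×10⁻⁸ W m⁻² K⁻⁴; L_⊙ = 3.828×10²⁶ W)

T_eq ≈ 108 K

d = 2.42×10⁹ km = 2.42×10¹² m.
L = 7.20 × 3.828×10²⁶ = 2.76×10²⁷ W.
Flux: S = L/(4πd²) = 2.76×10²⁷/(4π×(2.42×10¹²)²) = 37.5 W m⁻².
Energy balance: absorbed = emitted ⇒ πR²·S(1−A) = 4πR²·σT_eq⁴, so T_eq⁴ = S(1−A)/(4σ).
T_eq = [37.5 × 0.82 / (4 × 5.67×10⁻⁸)]^(1/4) = (1.35×10⁸)^(1/4) = 108 K.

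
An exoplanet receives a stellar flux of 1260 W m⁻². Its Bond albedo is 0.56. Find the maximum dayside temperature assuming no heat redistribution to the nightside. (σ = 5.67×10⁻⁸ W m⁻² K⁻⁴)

With no redistribution each surface element balances locally: S(1−A) = σT⁴.
T = [1260 × 0.44 / 5.67×10⁻⁸]^(1/4) = (9.78×10⁹)^(1/4) = 314 K.

T_ss ≈ 314 K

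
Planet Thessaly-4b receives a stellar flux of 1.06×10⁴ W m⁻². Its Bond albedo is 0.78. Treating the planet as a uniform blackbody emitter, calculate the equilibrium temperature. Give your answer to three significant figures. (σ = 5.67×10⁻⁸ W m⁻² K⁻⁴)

Energy balance: absorbed = emitted ⇒ πR²·S(1−A) = 4πR²·σT_eq⁴, so T_eq⁴ = S(1−A)/(4σ).
T_eq = [1.06×10⁴ × 0.22 / (4 × 5.67×10⁻⁸)]^(1/4) = (1.03×10¹⁰)^(1/4) = 318 K.

T_eq ≈ 318 K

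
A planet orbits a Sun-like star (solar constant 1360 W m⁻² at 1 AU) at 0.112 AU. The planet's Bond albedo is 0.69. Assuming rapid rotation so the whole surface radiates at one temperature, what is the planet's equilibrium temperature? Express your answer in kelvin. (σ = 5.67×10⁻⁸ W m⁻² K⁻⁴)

T_eq ≈ 620 K

Flux at 0.112 AU: S = 1360/0.112² = 1.08×10⁵ W m⁻².
Energy balance: absorbed = emitted ⇒ πR²·S(1−A) = 4πR²·σT_eq⁴, so T_eq⁴ = S(1−A)/(4σ).
T_eq = [1.08×10⁵ × 0.31 / (4 × 5.67×10⁻⁸)]^(1/4) = (1.48×10¹¹)^(1/4) = 620 K.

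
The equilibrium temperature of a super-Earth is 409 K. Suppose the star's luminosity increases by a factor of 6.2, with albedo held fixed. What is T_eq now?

T_eq ∝ L^(1/4) · d^(−1/2).
T′ = 409 × 6.2^(1/4) = 645 K.

T_eq ≈ 645 K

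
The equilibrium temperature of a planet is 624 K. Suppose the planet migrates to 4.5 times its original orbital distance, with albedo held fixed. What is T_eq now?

T_eq ∝ L^(1/4) · d^(−1/2).
T′ = 624 / 4.5^(1/2) = 294 K.

T_eq ≈ 294 K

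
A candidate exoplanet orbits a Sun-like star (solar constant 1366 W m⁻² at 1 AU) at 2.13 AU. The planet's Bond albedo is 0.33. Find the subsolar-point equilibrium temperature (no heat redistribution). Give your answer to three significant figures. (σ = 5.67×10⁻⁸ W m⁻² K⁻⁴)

T_ss ≈ 244 K

Flux at 2.13 AU: S = 1366/2.13² = 301 W m⁻².
At the subsolar point the surface absorbs S(1−A) and emits σT⁴ per unit area — no factor of 4, since only the local patch is in balance.
T = [301 × 0.67 / 5.67×10⁻⁸]^(1/4) = (3.56×10⁹)^(1/4) = 244 K.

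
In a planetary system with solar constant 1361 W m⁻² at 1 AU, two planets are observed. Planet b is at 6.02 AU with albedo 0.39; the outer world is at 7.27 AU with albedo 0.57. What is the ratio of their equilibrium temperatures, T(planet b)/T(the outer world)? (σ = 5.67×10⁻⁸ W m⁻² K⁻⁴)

T₁/T₂ ≈ 1.199

T_eq = [S₀(1−A)/(4σd²)]^(1/4), so T ∝ (1−A)^(1/4) / √d.
T₁ = [1361×0.61/(4×5.67×10⁻⁸×6.02²)]^(1/4) = 100.25 K.
T₂ = [1361×0.43/(4×5.67×10⁻⁸×7.27²)]^(1/4) = 83.59 K.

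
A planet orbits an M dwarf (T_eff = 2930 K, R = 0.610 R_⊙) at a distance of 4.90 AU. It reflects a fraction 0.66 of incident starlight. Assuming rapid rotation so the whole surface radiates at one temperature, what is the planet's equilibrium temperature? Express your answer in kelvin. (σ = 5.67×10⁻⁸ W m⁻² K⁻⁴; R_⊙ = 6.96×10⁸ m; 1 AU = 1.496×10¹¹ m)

T_eq ≈ 38.1 K

R_⋆ = 0.610 × 6.96×10⁸ = 4.25×10⁸ m.
d = 4.90 AU = 7.33×10¹¹ m.
L = 4πR_⋆²σT_⋆⁴ = 4π(4.25×10⁸)² × 5.67×10⁻⁸ × (2930)⁴ = 9.47×10²⁴ W.
S = L/(4πd²) = 1.40 W m⁻².
Energy balance: absorbed = emitted ⇒ πR²·S(1−A) = 4πR²·σT_eq⁴, so T_eq⁴ = S(1−A)/(4σ).
T_eq = [1.40 × 0.34 / (4 × 5.67×10⁻⁸)]^(1/4) = (2.10×10⁶)^(1/4) = 38.1 K.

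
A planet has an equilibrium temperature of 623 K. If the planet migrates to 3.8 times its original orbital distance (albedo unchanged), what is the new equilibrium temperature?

T_eq ≈ 320 K

T_eq ∝ L^(1/4) · d^(−1/2).
T′ = 623 / 3.8^(1/2) = 320 K.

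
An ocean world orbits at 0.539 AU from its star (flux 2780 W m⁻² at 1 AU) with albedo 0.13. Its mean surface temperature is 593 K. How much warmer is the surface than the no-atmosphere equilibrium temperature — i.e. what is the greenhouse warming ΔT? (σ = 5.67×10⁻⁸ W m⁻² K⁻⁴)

S = 2780/0.539² = 9569 W m⁻².
T_eq = [S(1−A)/(4σ)]^(1/4) = [9569×0.87/(4×5.67×10⁻⁸)]^(1/4) = 437.7 K.
ΔT = T_surf − T_eq = 593 − 437.7.

ΔT ≈ 155.3 K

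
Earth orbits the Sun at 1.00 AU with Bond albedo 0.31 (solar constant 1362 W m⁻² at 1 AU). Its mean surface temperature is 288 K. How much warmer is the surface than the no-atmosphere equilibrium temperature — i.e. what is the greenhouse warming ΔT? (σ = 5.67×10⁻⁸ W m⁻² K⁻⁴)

S = 1362/1.00² = 1362 W m⁻².
T_eq = [S(1−A)/(4σ)]^(1/4) = [1362×0.69/(4×5.67×10⁻⁸)]^(1/4) = 253.7 K.
ΔT = T_surf − T_eq = 288 − 253.7.

ΔT ≈ 34.3 K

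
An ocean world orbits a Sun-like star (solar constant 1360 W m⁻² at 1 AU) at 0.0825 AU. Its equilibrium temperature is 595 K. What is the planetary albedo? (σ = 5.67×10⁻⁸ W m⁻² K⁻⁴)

A ≈ 0.86

Flux at 0.0825 AU: S = 1360/0.0825² = 2.00×10⁵ W m⁻².
From T_eq⁴ = S(1−A)/(4σ): 1−A = 4σT_eq⁴/S.
1−A = 4 × 5.67×10⁻⁸ × (595)⁴ / 2.00×10⁵ = 0.142.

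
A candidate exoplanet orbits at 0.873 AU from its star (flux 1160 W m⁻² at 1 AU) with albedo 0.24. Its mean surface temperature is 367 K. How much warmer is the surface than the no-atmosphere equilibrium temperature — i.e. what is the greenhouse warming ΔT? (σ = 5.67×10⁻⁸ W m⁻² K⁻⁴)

S = 1160/0.873² = 1522 W m⁻².
T_eq = [S(1−A)/(4σ)]^(1/4) = [1522×0.76/(4×5.67×10⁻⁸)]^(1/4) = 267.2 K.
ΔT = T_surf − T_eq = 367 − 267.2.

ΔT ≈ 99.8 K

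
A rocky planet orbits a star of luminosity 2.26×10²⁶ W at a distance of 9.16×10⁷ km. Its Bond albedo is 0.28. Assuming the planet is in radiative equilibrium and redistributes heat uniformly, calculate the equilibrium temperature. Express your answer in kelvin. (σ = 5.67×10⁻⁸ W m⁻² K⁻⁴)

T_eq ≈ 287 K

d = 9.16×10⁷ km = 9.16×10¹⁰ m.
Flux: S = L/(4πd²) = 2.26×10²⁶/(4π×(9.16×10¹⁰)²) = 2140 W m⁻².
Energy balance: absorbed = emitted ⇒ πR²·S(1−A) = 4πR²·σT_eq⁴, so T_eq⁴ = S(1−A)/(4σ).
T_eq = [2140 × 0.72 / (4 × 5.67×10⁻⁸)]^(1/4) = (6.80×10⁹)^(1/4) = 287 K.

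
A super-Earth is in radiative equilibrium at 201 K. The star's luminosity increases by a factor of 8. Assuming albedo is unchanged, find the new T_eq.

T_eq ≈ 338 K

T_eq ∝ L^(1/4) · d^(−1/2).
T′ = 201 × 8^(1/4) = 338 K.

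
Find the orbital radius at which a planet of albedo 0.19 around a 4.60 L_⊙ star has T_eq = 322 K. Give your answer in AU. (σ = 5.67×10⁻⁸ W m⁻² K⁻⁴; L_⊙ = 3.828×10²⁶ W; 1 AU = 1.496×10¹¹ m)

L = 4.60 × 3.828×10²⁶ = 1.76×10²⁷ W.
From T_eq⁴ = L(1−A)/(16πσd²): d = √[L(1−A)/(16πσT_eq⁴)].
d = √[1.76×10²⁷ × 0.81 / (16π × 5.67×10⁻⁸ × (322)⁴)] = 2.16×10¹¹ m = 1.44 AU.

d ≈ 1.44 AU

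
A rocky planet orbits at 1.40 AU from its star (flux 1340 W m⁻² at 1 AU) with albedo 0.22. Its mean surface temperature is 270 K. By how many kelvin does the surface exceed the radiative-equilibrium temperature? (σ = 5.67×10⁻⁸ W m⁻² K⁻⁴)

ΔT ≈ 49.8 K

S = 1340/1.40² = 683.7 W m⁻².
T_eq = [S(1−A)/(4σ)]^(1/4) = [683.7×0.78/(4×5.67×10⁻⁸)]^(1/4) = 220.2 K.
ΔT = T_surf − T_eq = 270 − 220.2.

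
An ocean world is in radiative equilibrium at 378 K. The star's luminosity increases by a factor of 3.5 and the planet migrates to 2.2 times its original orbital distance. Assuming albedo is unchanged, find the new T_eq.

T_eq ∝ L^(1/4) · d^(−1/2).
T′ = 378 × 3.5^(1/4) / 2.2^(1/2) = 349 K.

T_eq ≈ 349 K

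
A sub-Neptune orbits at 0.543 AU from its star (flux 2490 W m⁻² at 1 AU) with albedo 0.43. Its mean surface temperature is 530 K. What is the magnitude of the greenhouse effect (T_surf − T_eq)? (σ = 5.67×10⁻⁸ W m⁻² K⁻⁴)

S = 2490/0.543² = 8445 W m⁻².
T_eq = [S(1−A)/(4σ)]^(1/4) = [8445×0.57/(4×5.67×10⁻⁸)]^(1/4) = 381.7 K.
ΔT = T_surf − T_eq = 530 − 381.7.

ΔT ≈ 148.3 K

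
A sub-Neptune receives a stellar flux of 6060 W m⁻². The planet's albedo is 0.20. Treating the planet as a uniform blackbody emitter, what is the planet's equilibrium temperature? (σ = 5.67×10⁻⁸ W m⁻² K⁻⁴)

Energy balance: absorbed = emitted ⇒ πR²·S(1−A) = 4πR²·σT_eq⁴, so T_eq⁴ = S(1−A)/(4σ).
T_eq = [6060 × 0.80 / (4 × 5.67×10⁻⁸)]^(1/4) = (2.14×10¹⁰)^(1/4) = 382 K.

T_eq ≈ 382 K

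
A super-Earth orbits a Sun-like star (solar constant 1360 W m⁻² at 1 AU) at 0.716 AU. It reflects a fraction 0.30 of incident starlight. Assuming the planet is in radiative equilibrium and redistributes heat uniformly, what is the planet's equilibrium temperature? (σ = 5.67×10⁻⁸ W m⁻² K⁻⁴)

Flux at 0.716 AU: S = 1360/0.716² = 2650 W m⁻².
Energy balance: absorbed = emitted ⇒ πR²·S(1−A) = 4πR²·σT_eq⁴, so T_eq⁴ = S(1−A)/(4σ).
T_eq = [2650 × 0.70 / (4 × 5.67×10⁻⁸)]^(1/4) = (8.19×10⁹)^(1/4) = 301 K.

T_eq ≈ 301 K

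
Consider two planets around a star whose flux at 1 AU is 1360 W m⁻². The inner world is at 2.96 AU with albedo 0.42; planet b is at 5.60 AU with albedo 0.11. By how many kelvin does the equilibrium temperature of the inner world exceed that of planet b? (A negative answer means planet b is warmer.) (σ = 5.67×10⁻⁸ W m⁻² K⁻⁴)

ΔT ≈ 26.9 K

T_eq = [S₀(1−A)/(4σd²)]^(1/4), so T ∝ (1−A)^(1/4) / √d.
T₁ = [1360×0.58/(4×5.67×10⁻⁸×2.96²)]^(1/4) = 141.15 K.
T₂ = [1360×0.89/(4×5.67×10⁻⁸×5.60²)]^(1/4) = 114.22 K.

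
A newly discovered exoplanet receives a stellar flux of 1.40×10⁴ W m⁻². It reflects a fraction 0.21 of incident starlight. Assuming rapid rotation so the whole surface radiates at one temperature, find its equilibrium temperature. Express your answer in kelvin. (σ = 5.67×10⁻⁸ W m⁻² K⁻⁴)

Energy balance: absorbed = emitted ⇒ πR²·S(1−A) = 4πR²·σT_eq⁴, so T_eq⁴ = S(1−A)/(4σ).
T_eq = [1.40×10⁴ × 0.79 / (4 × 5.67×10⁻⁸)]^(1/4) = (4.88×10¹⁰)^(1/4) = 470 K.

T_eq ≈ 470 K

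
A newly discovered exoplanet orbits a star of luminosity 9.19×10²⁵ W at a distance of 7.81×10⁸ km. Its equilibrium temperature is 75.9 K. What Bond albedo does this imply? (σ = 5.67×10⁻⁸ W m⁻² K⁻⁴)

A ≈ 0.37

d = 7.81×10⁸ km = 7.81×10¹¹ m.
Flux: S = L/(4πd²) = 9.19×10²⁵/(4π×(7.81×10¹¹)²) = 12.0 W m⁻².
From T_eq⁴ = S(1−A)/(4σ): 1−A = 4σT_eq⁴/S.
1−A = 4 × 5.67×10⁻⁸ × (75.9)⁴ / 12.0 = 0.628.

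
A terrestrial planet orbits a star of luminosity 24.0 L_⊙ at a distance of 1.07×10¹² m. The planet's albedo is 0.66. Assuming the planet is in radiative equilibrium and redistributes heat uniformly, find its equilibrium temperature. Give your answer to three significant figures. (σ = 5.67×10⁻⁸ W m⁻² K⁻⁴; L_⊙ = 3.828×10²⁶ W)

L = 24.0 × 3.828×10²⁶ = 9.19×10²⁷ W.
Flux: S = L/(4πd²) = 9.19×10²⁷/(4π×(1.07×10¹²)²) = 639 W m⁻².
Energy balance: absorbed = emitted ⇒ πR²·S(1−A) = 4πR²·σT_eq⁴, so T_eq⁴ = S(1−A)/(4σ).
T_eq = [639 × 0.34 / (4 × 5.67×10⁻⁸)]^(1/4) = (9.57×10⁸)^(1/4) = 176 K.

T_eq ≈ 176 K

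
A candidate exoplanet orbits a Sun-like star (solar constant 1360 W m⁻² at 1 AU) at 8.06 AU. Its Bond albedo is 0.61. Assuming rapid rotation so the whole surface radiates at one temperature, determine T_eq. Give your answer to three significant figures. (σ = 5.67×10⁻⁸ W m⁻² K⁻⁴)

T_eq ≈ 77.5 K

Flux at 8.06 AU: S = 1360/8.06² = 20.9 W m⁻².
Energy balance: absorbed = emitted ⇒ πR²·S(1−A) = 4πR²·σT_eq⁴, so T_eq⁴ = S(1−A)/(4σ).
T_eq = [20.9 × 0.39 / (4 × 5.67×10⁻⁸)]^(1/4) = (3.60×10⁷)^(1/4) = 77.5 K.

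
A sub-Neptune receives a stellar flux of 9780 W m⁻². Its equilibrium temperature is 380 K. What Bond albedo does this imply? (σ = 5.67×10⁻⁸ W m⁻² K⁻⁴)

From T_eq⁴ = S(1−A)/(4σ): 1−A = 4σT_eq⁴/S.
1−A = 4 × 5.67×10⁻⁸ × (380)⁴ / 9780 = 0.484.

A ≈ 0.52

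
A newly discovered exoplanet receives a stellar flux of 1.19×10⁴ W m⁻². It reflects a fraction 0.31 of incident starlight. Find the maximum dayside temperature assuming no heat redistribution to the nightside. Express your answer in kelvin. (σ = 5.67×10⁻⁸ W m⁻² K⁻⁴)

With no redistribution each surface element balances locally: S(1−A) = σT⁴.
T = [1.19×10⁴ × 0.69 / 5.67×10⁻⁸]^(1/4) = (1.45×10¹¹)^(1/4) = 617 K.

T_ss ≈ 617 K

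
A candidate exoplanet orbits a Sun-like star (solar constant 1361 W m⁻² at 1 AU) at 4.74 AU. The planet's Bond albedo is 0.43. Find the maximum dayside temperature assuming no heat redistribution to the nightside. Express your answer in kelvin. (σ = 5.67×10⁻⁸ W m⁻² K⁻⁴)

T_ss ≈ 157 K

Flux at 4.74 AU: S = 1361/4.74² = 60.6 W m⁻².
With no redistribution each surface element balances locally: S(1−A) = σT⁴.
T = [60.6 × 0.57 / 5.67×10⁻⁸]^(1/4) = (6.09×10⁸)^(1/4) = 157 K.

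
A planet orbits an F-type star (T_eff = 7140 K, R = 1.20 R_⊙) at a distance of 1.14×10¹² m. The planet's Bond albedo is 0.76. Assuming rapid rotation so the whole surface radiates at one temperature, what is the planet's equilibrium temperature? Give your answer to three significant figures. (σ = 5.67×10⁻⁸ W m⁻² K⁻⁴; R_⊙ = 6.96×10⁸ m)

R_⋆ = 1.20 × 6.96×10⁸ = 8.35×10⁸ m.
L = 4πR_⋆²σT_⋆⁴ = 4π(8.35×10⁸)² × 5.67×10⁻⁸ × (7140)⁴ = 1.29×10²⁷ W.
S = L/(4πd²) = 79.1 W m⁻².
Energy balance: absorbed = emitted ⇒ πR²·S(1−A) = 4πR²·σT_eq⁴, so T_eq⁴ = S(1−A)/(4σ).
T_eq = [79.1 × 0.24 / (4 × 5.67×10⁻⁸)]^(1/4) = (8.37×10⁷)^(1/4) = 95.6 K.

T_eq ≈ 95.6 K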